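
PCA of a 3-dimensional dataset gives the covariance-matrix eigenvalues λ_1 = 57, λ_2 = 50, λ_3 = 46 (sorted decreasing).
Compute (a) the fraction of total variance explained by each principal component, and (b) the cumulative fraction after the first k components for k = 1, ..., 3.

Step 1 — total variance = trace(Sigma) = Σ λ_i = 57 + 50 + 46 = 153.

Step 2 — fraction explained by component i = λ_i / Σ λ:
  PC1: 57/153 = 0.3725
  PC2: 50/153 = 0.3268
  PC3: 46/153 = 0.3007

Step 3 — cumulative fraction after k components = (λ_1 + ... + λ_k) / Σ λ:
  k = 1: 57/153 = 0.3725
  k = 2: (57 + 50)/153 = 107/153 = 0.6993
  k = 3: (57 + 50 + 46)/153 = 153/153 = 1

Summary (fraction, with percent):

explained: PC1 0.3725 (37.25%), PC2 0.3268 (32.68%), PC3 0.3007 (30.07%);  cumulative: 0.3725, 0.6993, 1


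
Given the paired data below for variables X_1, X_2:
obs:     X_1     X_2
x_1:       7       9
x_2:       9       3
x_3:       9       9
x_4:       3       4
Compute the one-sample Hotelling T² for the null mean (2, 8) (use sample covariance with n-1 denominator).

Step 1 — sample mean vector:
  mean(X_1) = (7 + 9 + 9 + 3) / 4 = 28/4 = 7
  mean(X_2) = (9 + 3 + 9 + 4) / 4 = 25/4 = 6.25
  x̄ = (7, 6.25),  deviation x̄ - mu_0 = (7, 6.25) - (2, 8) = (5, -1.75).

Step 2 — sample covariance matrix, S[i,j] = (1/(n-1)) · Σ_k (x_{k,i} - mean_i) · (x_{k,j} - mean_j), divisor n-1 = 3:
  S[X_1,X_1] = ((0)·(0) + (2)·(2) + (2)·(2) + (-4)·(-4)) / 3 = 24/3 = 8
  S[X_1,X_2] = ((0)·(2.75) + (2)·(-3.25) + (2)·(2.75) + (-4)·(-2.25)) / 3 = 8/3 = 2.6667
  S[X_2,X_2] = ((2.75)·(2.75) + (-3.25)·(-3.25) + (2.75)·(2.75) + (-2.25)·(-2.25)) / 3 = 30.75/3 = 10.25
  S = [[8, 2.6667],
 [2.6667, 10.25]].

Step 3 — invert S. det(S) = 8·10.25 - (2.6667)² = 74.8889.
  S^{-1} = (1/det) · [[d, -b], [-b, a]] = [[0.1369, -0.0356],
 [-0.0356, 0.1068]].

Step 4 — quadratic form (x̄ - mu_0)^T · S^{-1} · (x̄ - mu_0):
  S^{-1} · (x̄ - mu_0) = (0.7467, -0.365),
  (x̄ - mu_0)^T · [...] = (5)·(0.7467) + (-1.75)·(-0.365) = 4.372.

Step 5 — scale by n: T² = 4 · 4.372 = 17.4881.

T² ≈ 17.4881


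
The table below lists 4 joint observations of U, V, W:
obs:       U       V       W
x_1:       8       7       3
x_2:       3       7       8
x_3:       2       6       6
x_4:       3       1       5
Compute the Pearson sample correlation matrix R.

Step 1 — column means:
  mean(U) = (8 + 3 + 2 + 3) / 4 = 16/4 = 4
  mean(V) = (7 + 7 + 6 + 1) / 4 = 21/4 = 5.25
  mean(W) = (3 + 8 + 6 + 5) / 4 = 22/4 = 5.5

Step 2 — sample variances and covariances s[i,j] = (1/(n-1)) · Σ_k (x_{k,i} - mean_i) · (x_{k,j} - mean_j), with n-1 = 3:
  s[U,U] = ((4)·(4) + (-1)·(-1) + (-2)·(-2) + (-1)·(-1)) / 3 = 22/3 = 7.3333
  s[U,V] = ((4)·(1.75) + (-1)·(1.75) + (-2)·(0.75) + (-1)·(-4.25)) / 3 = 8/3 = 2.6667
  s[U,W] = ((4)·(-2.5) + (-1)·(2.5) + (-2)·(0.5) + (-1)·(-0.5)) / 3 = -13/3 = -4.3333
  s[V,V] = ((1.75)·(1.75) + (1.75)·(1.75) + (0.75)·(0.75) + (-4.25)·(-4.25)) / 3 = 24.75/3 = 8.25
  s[V,W] = ((1.75)·(-2.5) + (1.75)·(2.5) + (0.75)·(0.5) + (-4.25)·(-0.5)) / 3 = 2.5/3 = 0.8333
  s[W,W] = ((-2.5)·(-2.5) + (2.5)·(2.5) + (0.5)·(0.5) + (-0.5)·(-0.5)) / 3 = 13/3 = 4.3333
  Sample standard deviations s_i = √(s[i,i]):
  s(U) = √(7.3333) = 2.708
  s(V) = √(8.25) = 2.8723
  s(W) = √(4.3333) = 2.0817

Step 3 — r_{ij} = s_{ij} / (s_i · s_j):
  r[U,U] = 1 (diagonal).
  r[U,V] = 2.6667 / (2.708 · 2.8723) = 2.6667 / 7.7782 = 0.3428
  r[U,W] = -4.3333 / (2.708 · 2.0817) = -4.3333 / 5.6372 = -0.7687
  r[V,V] = 1 (diagonal).
  r[V,W] = 0.8333 / (2.8723 · 2.0817) = 0.8333 / 5.9791 = 0.1394
  r[W,W] = 1 (diagonal).

R is symmetric with unit diagonal. Assembling:

R = [[1, 0.3428, -0.7687],
 [0.3428, 1, 0.1394],
 [-0.7687, 0.1394, 1]]


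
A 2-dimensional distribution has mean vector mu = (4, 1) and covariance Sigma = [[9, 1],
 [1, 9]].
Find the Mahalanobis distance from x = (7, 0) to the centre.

Step 1 — centre the observation: (x - mu) = (3, -1).

Step 2 — invert Sigma. det(Sigma) = 9·9 - (1)² = 80.
  Sigma^{-1} = (1/det) · [[d, -b], [-b, a]] = [[0.1125, -0.0125],
 [-0.0125, 0.1125]].

Step 3 — form the quadratic (x - mu)^T · Sigma^{-1} · (x - mu):
  Sigma^{-1} · (x - mu) = (0.35, -0.15).
  (x - mu)^T · [Sigma^{-1} · (x - mu)] = (3)·(0.35) + (-1)·(-0.15) = 1.2.

Step 4 — take square root: d = √(1.2) ≈ 1.0954.

d(x, mu) = √(1.2) ≈ 1.0954


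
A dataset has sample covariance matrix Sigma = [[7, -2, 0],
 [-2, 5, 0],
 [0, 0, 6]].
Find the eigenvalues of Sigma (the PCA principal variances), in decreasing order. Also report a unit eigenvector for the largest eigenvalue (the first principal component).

Step 1 — characteristic polynomial p(λ) = det(λI - Sigma) = λ³ - tr·λ² + c_1·λ - det, where tr = trace, c_1 = sum of the principal 2×2 minors, det = det(Sigma):
  tr = 7 + 5 + 6 = 18,
  c_1 = (7·5 - (-2)²) + (7·6 - (0)²) + (5·6 - (0)²) = 31 + 42 + 30 = 103,
  det = 7·(5·6 - (0)²) - (-2)·((-2)·6 - (0)·(0)) + (0)·((-2)·(0) - 5·(0)) = 7·(30) - (-2)·(-12) + (0)·(0) = 186.
  So p(λ) = λ³ - 18λ² + 103λ - 186.
Step 2 — look for an integer root (rational root theorem: any rational root is an integer divisor of 186). Testing λ = 6:
  p(6) = 216 - 648 + 618 - 186 = 0  ✓
  Dividing out (λ - 6): p(λ) = (λ - 6)(λ² - 12λ + 31).
Step 3 — remaining eigenvalues from the quadratic λ² - 12λ + 31 = 0:
  Δ = 12² - 4·31 = 144 - 124 = 20,  λ = (12 ± √20)/2 = (12 ± 4.4721)/2 ≈ 8.2361 or 3.7639.
  Sorted: λ_1 = 8.2361,  λ_2 = 6,  λ_3 = 3.7639  (check: sum = 18 = tr ✓).

Step 4 — unit eigenvector for λ_1 ≈ 8.2361: v spans the null space of (Sigma - λ_1 I), whose rows are
  r_1 = (-1.2361, -2, 0),  r_2 = (-2, -3.2361, 0),  r_3 = (0, 0, -2.2361).
  v is orthogonal to every row, so take v ∝ r_1 × r_3 = ((-2)·(-2.2361) - (0)·(0), (0)·(0) - (-1.2361)·(-2.2361), (-1.2361)·(0) - (-2)·(0)) ≈ (4.4721, -2.7639, 0).
  Let u = (4.4721, -2.7639, 0).
  ||u|| = √((4.4721)² + (-2.7639)² + (0)²) = √(27.6393) ≈ 5.2573,  v_1 = u/||u|| ≈ (0.8507, -0.5257, 0) (||v_1|| = 1).

λ_1 = 8.2361,  λ_2 = 6,  λ_3 = 3.7639;  v_1 ≈ (0.8507, -0.5257, 0)


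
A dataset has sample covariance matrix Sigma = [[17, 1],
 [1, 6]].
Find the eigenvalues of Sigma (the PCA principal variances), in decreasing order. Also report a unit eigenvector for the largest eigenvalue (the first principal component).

Step 1 — characteristic polynomial of 2×2 Sigma:
  det(Sigma - λI) = λ² - trace · λ + det = 0.
  trace = 17 + 6 = 23, det = 17·6 - (1)² = 101.
Step 2 — discriminant:
  Δ = trace² - 4·det = 529 - 404 = 125.
Step 3 — eigenvalues:
  λ = (trace ± √Δ)/2 = (23 ± 11.1803)/2,
  λ_1 = 17.0902,  λ_2 = 5.9098.

Step 4 — unit eigenvector for λ_1: solve (Sigma - λ_1 I)v = 0. First row:
  (17 - 17.0902)·v_x + (1)·v_y = 0, i.e. (-0.0902)·v_x + (1)·v_y = 0,
  so v ∝ (b, λ_1 - a) = (1, 0.0902) = u.
  ||u|| = √((1)² + (0.0902)²) = √(1.0081) ≈ 1.0041,
  v_1 = u/||u|| ≈ (0.996, 0.0898) (||v_1|| = 1).

λ_1 = 17.0902,  λ_2 = 5.9098;  v_1 ≈ (0.996, 0.0898)


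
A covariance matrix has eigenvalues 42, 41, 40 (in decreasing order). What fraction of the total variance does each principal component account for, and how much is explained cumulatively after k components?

Step 1 — total variance = trace(Sigma) = Σ λ_i = 42 + 41 + 40 = 123.

Step 2 — fraction explained by component i = λ_i / Σ λ:
  PC1: 42/123 = 0.3415
  PC2: 41/123 = 0.3333
  PC3: 40/123 = 0.3252

Step 3 — cumulative fraction after k components = (λ_1 + ... + λ_k) / Σ λ:
  k = 1: 42/123 = 0.3415
  k = 2: (42 + 41)/123 = 83/123 = 0.6748
  k = 3: (42 + 41 + 40)/123 = 123/123 = 1

Summary (fraction, with percent):

explained: PC1 0.3415 (34.15%), PC2 0.3333 (33.33%), PC3 0.3252 (32.52%);  cumulative: 0.3415, 0.6748, 1


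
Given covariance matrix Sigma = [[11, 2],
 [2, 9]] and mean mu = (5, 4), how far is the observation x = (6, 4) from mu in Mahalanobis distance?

Step 1 — centre the observation: (x - mu) = (1, 0).

Step 2 — invert Sigma. det(Sigma) = 11·9 - (2)² = 95.
  Sigma^{-1} = (1/det) · [[d, -b], [-b, a]] = [[0.0947, -0.0211],
 [-0.0211, 0.1158]].

Step 3 — form the quadratic (x - mu)^T · Sigma^{-1} · (x - mu):
  Sigma^{-1} · (x - mu) = (0.0947, -0.0211).
  (x - mu)^T · [Sigma^{-1} · (x - mu)] = (1)·(0.0947) + (0)·(-0.0211) = 0.0947.

Step 4 — take square root: d = √(0.0947) ≈ 0.3078.

d(x, mu) = √(0.0947) ≈ 0.3078


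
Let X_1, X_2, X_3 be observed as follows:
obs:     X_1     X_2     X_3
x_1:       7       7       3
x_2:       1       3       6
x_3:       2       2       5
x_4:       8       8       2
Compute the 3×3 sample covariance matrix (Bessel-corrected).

Step 1 — column means:
  mean(X_1) = (7 + 1 + 2 + 8) / 4 = 18/4 = 4.5
  mean(X_2) = (7 + 3 + 2 + 8) / 4 = 20/4 = 5
  mean(X_3) = (3 + 6 + 5 + 2) / 4 = 16/4 = 4

Step 2 — sample covariance S[i,j] = (1/(n-1)) · Σ_k (x_{k,i} - mean_i) · (x_{k,j} - mean_j), with n-1 = 3.
  S[X_1,X_1] = ((2.5)·(2.5) + (-3.5)·(-3.5) + (-2.5)·(-2.5) + (3.5)·(3.5)) / 3 = 37/3 = 12.3333
  S[X_1,X_2] = ((2.5)·(2) + (-3.5)·(-2) + (-2.5)·(-3) + (3.5)·(3)) / 3 = 30/3 = 10
  S[X_1,X_3] = ((2.5)·(-1) + (-3.5)·(2) + (-2.5)·(1) + (3.5)·(-2)) / 3 = -19/3 = -6.3333
  S[X_2,X_2] = ((2)·(2) + (-2)·(-2) + (-3)·(-3) + (3)·(3)) / 3 = 26/3 = 8.6667
  S[X_2,X_3] = ((2)·(-1) + (-2)·(2) + (-3)·(1) + (3)·(-2)) / 3 = -15/3 = -5
  S[X_3,X_3] = ((-1)·(-1) + (2)·(2) + (1)·(1) + (-2)·(-2)) / 3 = 10/3 = 3.3333

S is symmetric (S[j,i] = S[i,j]). Assembling:

S = [[12.3333, 10, -6.3333],
 [10, 8.6667, -5],
 [-6.3333, -5, 3.3333]]


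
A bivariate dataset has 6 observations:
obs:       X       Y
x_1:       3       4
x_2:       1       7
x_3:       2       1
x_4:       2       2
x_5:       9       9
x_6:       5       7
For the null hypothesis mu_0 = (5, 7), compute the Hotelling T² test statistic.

Step 1 — sample mean vector:
  mean(X) = (3 + 1 + 2 + 2 + 9 + 5) / 6 = 22/6 = 3.6667
  mean(Y) = (4 + 7 + 1 + 2 + 9 + 7) / 6 = 30/6 = 5
  x̄ = (3.6667, 5),  deviation x̄ - mu_0 = (3.6667, 5) - (5, 7) = (-1.3333, -2).

Step 2 — sample covariance matrix, S[i,j] = (1/(n-1)) · Σ_k (x_{k,i} - mean_i) · (x_{k,j} - mean_j), divisor n-1 = 5:
  S[X,X] = ((-0.6667)·(-0.6667) + (-2.6667)·(-2.6667) + (-1.6667)·(-1.6667) + (-1.6667)·(-1.6667) + (5.3333)·(5.3333) + (1.3333)·(1.3333)) / 5 = 43.3333/5 = 8.6667
  S[X,Y] = ((-0.6667)·(-1) + (-2.6667)·(2) + (-1.6667)·(-4) + (-1.6667)·(-3) + (5.3333)·(4) + (1.3333)·(2)) / 5 = 31/5 = 6.2
  S[Y,Y] = ((-1)·(-1) + (2)·(2) + (-4)·(-4) + (-3)·(-3) + (4)·(4) + (2)·(2)) / 5 = 50/5 = 10
  S = [[8.6667, 6.2],
 [6.2, 10]].

Step 3 — invert S. det(S) = 8.6667·10 - (6.2)² = 48.2267.
  S^{-1} = (1/det) · [[d, -b], [-b, a]] = [[0.2074, -0.1286],
 [-0.1286, 0.1797]].

Step 4 — quadratic form (x̄ - mu_0)^T · S^{-1} · (x̄ - mu_0):
  S^{-1} · (x̄ - mu_0) = (-0.0194, -0.188),
  (x̄ - mu_0)^T · [...] = (-1.3333)·(-0.0194) + (-2)·(-0.188) = 0.4018.

Step 5 — scale by n: T² = 6 · 0.4018 = 2.4108.

T² ≈ 2.4108


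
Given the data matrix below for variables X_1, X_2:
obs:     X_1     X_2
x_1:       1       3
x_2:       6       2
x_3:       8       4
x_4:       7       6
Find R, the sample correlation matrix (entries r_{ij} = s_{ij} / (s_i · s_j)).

Step 1 — column means:
  mean(X_1) = (1 + 6 + 8 + 7) / 4 = 22/4 = 5.5
  mean(X_2) = (3 + 2 + 4 + 6) / 4 = 15/4 = 3.75

Step 2 — sample variances and covariances s[i,j] = (1/(n-1)) · Σ_k (x_{k,i} - mean_i) · (x_{k,j} - mean_j), with n-1 = 3:
  s[X_1,X_1] = ((-4.5)·(-4.5) + (0.5)·(0.5) + (2.5)·(2.5) + (1.5)·(1.5)) / 3 = 29/3 = 9.6667
  s[X_1,X_2] = ((-4.5)·(-0.75) + (0.5)·(-1.75) + (2.5)·(0.25) + (1.5)·(2.25)) / 3 = 6.5/3 = 2.1667
  s[X_2,X_2] = ((-0.75)·(-0.75) + (-1.75)·(-1.75) + (0.25)·(0.25) + (2.25)·(2.25)) / 3 = 8.75/3 = 2.9167
  Sample standard deviations s_i = √(s[i,i]):
  s(X_1) = √(9.6667) = 3.1091
  s(X_2) = √(2.9167) = 1.7078

Step 3 — r_{ij} = s_{ij} / (s_i · s_j):
  r[X_1,X_1] = 1 (diagonal).
  r[X_1,X_2] = 2.1667 / (3.1091 · 1.7078) = 2.1667 / 5.3098 = 0.408
  r[X_2,X_2] = 1 (diagonal).

R is symmetric with unit diagonal. Assembling:

R = [[1, 0.408],
 [0.408, 1]]


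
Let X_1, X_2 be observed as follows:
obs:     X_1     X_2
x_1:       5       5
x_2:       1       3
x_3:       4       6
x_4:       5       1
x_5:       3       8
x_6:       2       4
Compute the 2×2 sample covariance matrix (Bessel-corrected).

Step 1 — column means:
  mean(X_1) = (5 + 1 + 4 + 5 + 3 + 2) / 6 = 20/6 = 3.3333
  mean(X_2) = (5 + 3 + 6 + 1 + 8 + 4) / 6 = 27/6 = 4.5

Step 2 — sample covariance S[i,j] = (1/(n-1)) · Σ_k (x_{k,i} - mean_i) · (x_{k,j} - mean_j), with n-1 = 5.
  S[X_1,X_1] = ((1.6667)·(1.6667) + (-2.3333)·(-2.3333) + (0.6667)·(0.6667) + (1.6667)·(1.6667) + (-0.3333)·(-0.3333) + (-1.3333)·(-1.3333)) / 5 = 13.3333/5 = 2.6667
  S[X_1,X_2] = ((1.6667)·(0.5) + (-2.3333)·(-1.5) + (0.6667)·(1.5) + (1.6667)·(-3.5) + (-0.3333)·(3.5) + (-1.3333)·(-0.5)) / 5 = -1/5 = -0.2
  S[X_2,X_2] = ((0.5)·(0.5) + (-1.5)·(-1.5) + (1.5)·(1.5) + (-3.5)·(-3.5) + (3.5)·(3.5) + (-0.5)·(-0.5)) / 5 = 29.5/5 = 5.9

S is symmetric (S[j,i] = S[i,j]). Assembling:

S = [[2.6667, -0.2],
 [-0.2, 5.9]]


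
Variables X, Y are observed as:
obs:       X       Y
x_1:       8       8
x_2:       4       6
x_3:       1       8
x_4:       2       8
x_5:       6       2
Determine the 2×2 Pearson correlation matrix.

Step 1 — column means:
  mean(X) = (8 + 4 + 1 + 2 + 6) / 5 = 21/5 = 4.2
  mean(Y) = (8 + 6 + 8 + 8 + 2) / 5 = 32/5 = 6.4

Step 2 — sample variances and covariances s[i,j] = (1/(n-1)) · Σ_k (x_{k,i} - mean_i) · (x_{k,j} - mean_j), with n-1 = 4:
  s[X,X] = ((3.8)·(3.8) + (-0.2)·(-0.2) + (-3.2)·(-3.2) + (-2.2)·(-2.2) + (1.8)·(1.8)) / 4 = 32.8/4 = 8.2
  s[X,Y] = ((3.8)·(1.6) + (-0.2)·(-0.4) + (-3.2)·(1.6) + (-2.2)·(1.6) + (1.8)·(-4.4)) / 4 = -10.4/4 = -2.6
  s[Y,Y] = ((1.6)·(1.6) + (-0.4)·(-0.4) + (1.6)·(1.6) + (1.6)·(1.6) + (-4.4)·(-4.4)) / 4 = 27.2/4 = 6.8
  Sample standard deviations s_i = √(s[i,i]):
  s(X) = √(8.2) = 2.8636
  s(Y) = √(6.8) = 2.6077

Step 3 — r_{ij} = s_{ij} / (s_i · s_j):
  r[X,X] = 1 (diagonal).
  r[X,Y] = -2.6 / (2.8636 · 2.6077) = -2.6 / 7.4673 = -0.3482
  r[Y,Y] = 1 (diagonal).

R is symmetric with unit diagonal. Assembling:

R = [[1, -0.3482],
 [-0.3482, 1]]


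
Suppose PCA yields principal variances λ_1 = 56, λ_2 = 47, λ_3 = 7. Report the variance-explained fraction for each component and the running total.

Step 1 — total variance = trace(Sigma) = Σ λ_i = 56 + 47 + 7 = 110.

Step 2 — fraction explained by component i = λ_i / Σ λ:
  PC1: 56/110 = 0.5091
  PC2: 47/110 = 0.4273
  PC3: 7/110 = 0.0636

Step 3 — cumulative fraction after k components = (λ_1 + ... + λ_k) / Σ λ:
  k = 1: 56/110 = 0.5091
  k = 2: (56 + 47)/110 = 103/110 = 0.9364
  k = 3: (56 + 47 + 7)/110 = 110/110 = 1

Summary (fraction, with percent):

explained: PC1 0.5091 (50.91%), PC2 0.4273 (42.73%), PC3 0.0636 (6.36%);  cumulative: 0.5091, 0.9364, 1


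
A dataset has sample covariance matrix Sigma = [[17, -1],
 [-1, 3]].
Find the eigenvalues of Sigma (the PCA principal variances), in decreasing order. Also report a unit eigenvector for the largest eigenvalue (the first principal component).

Step 1 — characteristic polynomial of 2×2 Sigma:
  det(Sigma - λI) = λ² - trace · λ + det = 0.
  trace = 17 + 3 = 20, det = 17·3 - (-1)² = 50.
Step 2 — discriminant:
  Δ = trace² - 4·det = 400 - 200 = 200.
Step 3 — eigenvalues:
  λ = (trace ± √Δ)/2 = (20 ± 14.1421)/2,
  λ_1 = 17.0711,  λ_2 = 2.9289.

Step 4 — unit eigenvector for λ_1: solve (Sigma - λ_1 I)v = 0. First row:
  (17 - 17.0711)·v_x + (-1)·v_y = 0, i.e. (-0.0711)·v_x + (-1)·v_y = 0,
  so v ∝ (b, λ_1 - a) = (-1, 0.0711); multiply by -1 so the first entry is positive: u = (1, -0.0711).
  ||u|| = √((1)² + (-0.0711)²) = √(1.0051) ≈ 1.0025,
  v_1 = u/||u|| ≈ (0.9975, -0.0709) (||v_1|| = 1).

λ_1 = 17.0711,  λ_2 = 2.9289;  v_1 ≈ (0.9975, -0.0709)


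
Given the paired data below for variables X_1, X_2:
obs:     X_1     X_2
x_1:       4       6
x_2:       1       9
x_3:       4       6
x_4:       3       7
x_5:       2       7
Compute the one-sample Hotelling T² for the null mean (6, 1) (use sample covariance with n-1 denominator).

Step 1 — sample mean vector:
  mean(X_1) = (4 + 1 + 4 + 3 + 2) / 5 = 14/5 = 2.8
  mean(X_2) = (6 + 9 + 6 + 7 + 7) / 5 = 35/5 = 7
  x̄ = (2.8, 7),  deviation x̄ - mu_0 = (2.8, 7) - (6, 1) = (-3.2, 6).

Step 2 — sample covariance matrix, S[i,j] = (1/(n-1)) · Σ_k (x_{k,i} - mean_i) · (x_{k,j} - mean_j), divisor n-1 = 4:
  S[X_1,X_1] = ((1.2)·(1.2) + (-1.8)·(-1.8) + (1.2)·(1.2) + (0.2)·(0.2) + (-0.8)·(-0.8)) / 4 = 6.8/4 = 1.7
  S[X_1,X_2] = ((1.2)·(-1) + (-1.8)·(2) + (1.2)·(-1) + (0.2)·(0) + (-0.8)·(0)) / 4 = -6/4 = -1.5
  S[X_2,X_2] = ((-1)·(-1) + (2)·(2) + (-1)·(-1) + (0)·(0) + (0)·(0)) / 4 = 6/4 = 1.5
  S = [[1.7, -1.5],
 [-1.5, 1.5]].

Step 3 — invert S. det(S) = 1.7·1.5 - (-1.5)² = 0.3.
  S^{-1} = (1/det) · [[d, -b], [-b, a]] = [[5, 5],
 [5, 5.6667]].

Step 4 — quadratic form (x̄ - mu_0)^T · S^{-1} · (x̄ - mu_0):
  S^{-1} · (x̄ - mu_0) = (14, 18),
  (x̄ - mu_0)^T · [...] = (-3.2)·(14) + (6)·(18) = 63.2.

Step 5 — scale by n: T² = 5 · 63.2 = 316.

T² ≈ 316


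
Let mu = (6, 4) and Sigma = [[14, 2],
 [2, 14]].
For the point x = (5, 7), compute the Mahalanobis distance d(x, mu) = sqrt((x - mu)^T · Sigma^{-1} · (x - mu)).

Step 1 — centre the observation: (x - mu) = (-1, 3).

Step 2 — invert Sigma. det(Sigma) = 14·14 - (2)² = 192.
  Sigma^{-1} = (1/det) · [[d, -b], [-b, a]] = [[0.0729, -0.0104],
 [-0.0104, 0.0729]].

Step 3 — form the quadratic (x - mu)^T · Sigma^{-1} · (x - mu):
  Sigma^{-1} · (x - mu) = (-0.1042, 0.2292).
  (x - mu)^T · [Sigma^{-1} · (x - mu)] = (-1)·(-0.1042) + (3)·(0.2292) = 0.7917.

Step 4 — take square root: d = √(0.7917) ≈ 0.8898.

d(x, mu) = √(0.7917) ≈ 0.8898


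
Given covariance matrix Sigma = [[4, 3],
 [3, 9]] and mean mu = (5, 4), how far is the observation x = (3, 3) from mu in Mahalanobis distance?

Step 1 — centre the observation: (x - mu) = (-2, -1).

Step 2 — invert Sigma. det(Sigma) = 4·9 - (3)² = 27.
  Sigma^{-1} = (1/det) · [[d, -b], [-b, a]] = [[0.3333, -0.1111],
 [-0.1111, 0.1481]].

Step 3 — form the quadratic (x - mu)^T · Sigma^{-1} · (x - mu):
  Sigma^{-1} · (x - mu) = (-0.5556, 0.0741).
  (x - mu)^T · [Sigma^{-1} · (x - mu)] = (-2)·(-0.5556) + (-1)·(0.0741) = 1.037.

Step 4 — take square root: d = √(1.037) ≈ 1.0184.

d(x, mu) = √(1.037) ≈ 1.0184


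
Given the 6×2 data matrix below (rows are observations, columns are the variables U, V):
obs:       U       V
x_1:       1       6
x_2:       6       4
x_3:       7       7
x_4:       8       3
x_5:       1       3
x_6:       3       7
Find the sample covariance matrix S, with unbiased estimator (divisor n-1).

Step 1 — column means:
  mean(U) = (1 + 6 + 7 + 8 + 1 + 3) / 6 = 26/6 = 4.3333
  mean(V) = (6 + 4 + 7 + 3 + 3 + 7) / 6 = 30/6 = 5

Step 2 — sample covariance S[i,j] = (1/(n-1)) · Σ_k (x_{k,i} - mean_i) · (x_{k,j} - mean_j), with n-1 = 5.
  S[U,U] = ((-3.3333)·(-3.3333) + (1.6667)·(1.6667) + (2.6667)·(2.6667) + (3.6667)·(3.6667) + (-3.3333)·(-3.3333) + (-1.3333)·(-1.3333)) / 5 = 47.3333/5 = 9.4667
  S[U,V] = ((-3.3333)·(1) + (1.6667)·(-1) + (2.6667)·(2) + (3.6667)·(-2) + (-3.3333)·(-2) + (-1.3333)·(2)) / 5 = -3/5 = -0.6
  S[V,V] = ((1)·(1) + (-1)·(-1) + (2)·(2) + (-2)·(-2) + (-2)·(-2) + (2)·(2)) / 5 = 18/5 = 3.6

S is symmetric (S[j,i] = S[i,j]). Assembling:

S = [[9.4667, -0.6],
 [-0.6, 3.6]]


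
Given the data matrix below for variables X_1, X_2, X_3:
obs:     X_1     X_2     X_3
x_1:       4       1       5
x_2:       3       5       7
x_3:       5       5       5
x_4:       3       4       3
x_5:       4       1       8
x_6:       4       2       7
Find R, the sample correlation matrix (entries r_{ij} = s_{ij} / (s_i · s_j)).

Step 1 — column means:
  mean(X_1) = (4 + 3 + 5 + 3 + 4 + 4) / 6 = 23/6 = 3.8333
  mean(X_2) = (1 + 5 + 5 + 4 + 1 + 2) / 6 = 18/6 = 3
  mean(X_3) = (5 + 7 + 5 + 3 + 8 + 7) / 6 = 35/6 = 5.8333

Step 2 — sample variances and covariances s[i,j] = (1/(n-1)) · Σ_k (x_{k,i} - mean_i) · (x_{k,j} - mean_j), with n-1 = 5:
  s[X_1,X_1] = ((0.1667)·(0.1667) + (-0.8333)·(-0.8333) + (1.1667)·(1.1667) + (-0.8333)·(-0.8333) + (0.1667)·(0.1667) + (0.1667)·(0.1667)) / 5 = 2.8333/5 = 0.5667
  s[X_1,X_2] = ((0.1667)·(-2) + (-0.8333)·(2) + (1.1667)·(2) + (-0.8333)·(1) + (0.1667)·(-2) + (0.1667)·(-1)) / 5 = -1/5 = -0.2
  s[X_1,X_3] = ((0.1667)·(-0.8333) + (-0.8333)·(1.1667) + (1.1667)·(-0.8333) + (-0.8333)·(-2.8333) + (0.1667)·(2.1667) + (0.1667)·(1.1667)) / 5 = 0.8333/5 = 0.1667
  s[X_2,X_2] = ((-2)·(-2) + (2)·(2) + (2)·(2) + (1)·(1) + (-2)·(-2) + (-1)·(-1)) / 5 = 18/5 = 3.6
  s[X_2,X_3] = ((-2)·(-0.8333) + (2)·(1.1667) + (2)·(-0.8333) + (1)·(-2.8333) + (-2)·(2.1667) + (-1)·(1.1667)) / 5 = -6/5 = -1.2
  s[X_3,X_3] = ((-0.8333)·(-0.8333) + (1.1667)·(1.1667) + (-0.8333)·(-0.8333) + (-2.8333)·(-2.8333) + (2.1667)·(2.1667) + (1.1667)·(1.1667)) / 5 = 16.8333/5 = 3.3667
  Sample standard deviations s_i = √(s[i,i]):
  s(X_1) = √(0.5667) = 0.7528
  s(X_2) = √(3.6) = 1.8974
  s(X_3) = √(3.3667) = 1.8348

Step 3 — r_{ij} = s_{ij} / (s_i · s_j):
  r[X_1,X_1] = 1 (diagonal).
  r[X_1,X_2] = -0.2 / (0.7528 · 1.8974) = -0.2 / 1.4283 = -0.14
  r[X_1,X_3] = 0.1667 / (0.7528 · 1.8348) = 0.1667 / 1.3812 = 0.1207
  r[X_2,X_2] = 1 (diagonal).
  r[X_2,X_3] = -1.2 / (1.8974 · 1.8348) = -1.2 / 3.4814 = -0.3447
  r[X_3,X_3] = 1 (diagonal).

R is symmetric with unit diagonal. Assembling:

R = [[1, -0.14, 0.1207],
 [-0.14, 1, -0.3447],
 [0.1207, -0.3447, 1]]


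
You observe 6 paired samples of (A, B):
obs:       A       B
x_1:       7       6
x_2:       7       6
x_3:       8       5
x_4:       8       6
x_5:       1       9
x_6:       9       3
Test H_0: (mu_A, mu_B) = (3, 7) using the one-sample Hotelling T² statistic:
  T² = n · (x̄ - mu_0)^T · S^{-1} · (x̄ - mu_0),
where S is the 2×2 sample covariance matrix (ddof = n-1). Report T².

Step 1 — sample mean vector:
  mean(A) = (7 + 7 + 8 + 8 + 1 + 9) / 6 = 40/6 = 6.6667
  mean(B) = (6 + 6 + 5 + 6 + 9 + 3) / 6 = 35/6 = 5.8333
  x̄ = (6.6667, 5.8333),  deviation x̄ - mu_0 = (6.6667, 5.8333) - (3, 7) = (3.6667, -1.1667).

Step 2 — sample covariance matrix, S[i,j] = (1/(n-1)) · Σ_k (x_{k,i} - mean_i) · (x_{k,j} - mean_j), divisor n-1 = 5:
  S[A,A] = ((0.3333)·(0.3333) + (0.3333)·(0.3333) + (1.3333)·(1.3333) + (1.3333)·(1.3333) + (-5.6667)·(-5.6667) + (2.3333)·(2.3333)) / 5 = 41.3333/5 = 8.2667
  S[A,B] = ((0.3333)·(0.1667) + (0.3333)·(0.1667) + (1.3333)·(-0.8333) + (1.3333)·(0.1667) + (-5.6667)·(3.1667) + (2.3333)·(-2.8333)) / 5 = -25.3333/5 = -5.0667
  S[B,B] = ((0.1667)·(0.1667) + (0.1667)·(0.1667) + (-0.8333)·(-0.8333) + (0.1667)·(0.1667) + (3.1667)·(3.1667) + (-2.8333)·(-2.8333)) / 5 = 18.8333/5 = 3.7667
  S = [[8.2667, -5.0667],
 [-5.0667, 3.7667]].

Step 3 — invert S. det(S) = 8.2667·3.7667 - (-5.0667)² = 5.4667.
  S^{-1} = (1/det) · [[d, -b], [-b, a]] = [[0.689, 0.9268],
 [0.9268, 1.5122]].

Step 4 — quadratic form (x̄ - mu_0)^T · S^{-1} · (x̄ - mu_0):
  S^{-1} · (x̄ - mu_0) = (1.4451, 1.6341),
  (x̄ - mu_0)^T · [...] = (3.6667)·(1.4451) + (-1.1667)·(1.6341) = 3.3923.

Step 5 — scale by n: T² = 6 · 3.3923 = 20.3537.

T² ≈ 20.3537


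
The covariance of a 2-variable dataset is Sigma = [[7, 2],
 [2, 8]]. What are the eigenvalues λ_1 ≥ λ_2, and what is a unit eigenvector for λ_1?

Step 1 — characteristic polynomial of 2×2 Sigma:
  det(Sigma - λI) = λ² - trace · λ + det = 0.
  trace = 7 + 8 = 15, det = 7·8 - (2)² = 52.
Step 2 — discriminant:
  Δ = trace² - 4·det = 225 - 208 = 17.
Step 3 — eigenvalues:
  λ = (trace ± √Δ)/2 = (15 ± 4.1231)/2,
  λ_1 = 9.5616,  λ_2 = 5.4384.

Step 4 — unit eigenvector for λ_1: solve (Sigma - λ_1 I)v = 0. First row:
  (7 - 9.5616)·v_x + (2)·v_y = 0, i.e. (-2.5616)·v_x + (2)·v_y = 0,
  so v ∝ (b, λ_1 - a) = (2, 2.5616) = u.
  ||u|| = √((2)² + (2.5616)²) = √(10.5616) ≈ 3.2499,
  v_1 = u/||u|| ≈ (0.6154, 0.7882) (||v_1|| = 1).

λ_1 = 9.5616,  λ_2 = 5.4384;  v_1 ≈ (0.6154, 0.7882)


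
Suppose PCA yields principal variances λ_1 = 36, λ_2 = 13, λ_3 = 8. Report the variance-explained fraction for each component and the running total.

Step 1 — total variance = trace(Sigma) = Σ λ_i = 36 + 13 + 8 = 57.

Step 2 — fraction explained by component i = λ_i / Σ λ:
  PC1: 36/57 = 0.6316
  PC2: 13/57 = 0.2281
  PC3: 8/57 = 0.1404

Step 3 — cumulative fraction after k components = (λ_1 + ... + λ_k) / Σ λ:
  k = 1: 36/57 = 0.6316
  k = 2: (36 + 13)/57 = 49/57 = 0.8596
  k = 3: (36 + 13 + 8)/57 = 57/57 = 1

Summary (fraction, with percent):

explained: PC1 0.6316 (63.16%), PC2 0.2281 (22.81%), PC3 0.1404 (14.04%);  cumulative: 0.6316, 0.8596, 1


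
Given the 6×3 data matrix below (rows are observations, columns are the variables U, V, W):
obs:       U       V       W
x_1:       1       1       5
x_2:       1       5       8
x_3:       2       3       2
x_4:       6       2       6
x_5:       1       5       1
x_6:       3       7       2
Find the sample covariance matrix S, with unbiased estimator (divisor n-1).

Step 1 — column means:
  mean(U) = (1 + 1 + 2 + 6 + 1 + 3) / 6 = 14/6 = 2.3333
  mean(V) = (1 + 5 + 3 + 2 + 5 + 7) / 6 = 23/6 = 3.8333
  mean(W) = (5 + 8 + 2 + 6 + 1 + 2) / 6 = 24/6 = 4

Step 2 — sample covariance S[i,j] = (1/(n-1)) · Σ_k (x_{k,i} - mean_i) · (x_{k,j} - mean_j), with n-1 = 5.
  S[U,U] = ((-1.3333)·(-1.3333) + (-1.3333)·(-1.3333) + (-0.3333)·(-0.3333) + (3.6667)·(3.6667) + (-1.3333)·(-1.3333) + (0.6667)·(0.6667)) / 5 = 19.3333/5 = 3.8667
  S[U,V] = ((-1.3333)·(-2.8333) + (-1.3333)·(1.1667) + (-0.3333)·(-0.8333) + (3.6667)·(-1.8333) + (-1.3333)·(1.1667) + (0.6667)·(3.1667)) / 5 = -3.6667/5 = -0.7333
  S[U,W] = ((-1.3333)·(1) + (-1.3333)·(4) + (-0.3333)·(-2) + (3.6667)·(2) + (-1.3333)·(-3) + (0.6667)·(-2)) / 5 = 4/5 = 0.8
  S[V,V] = ((-2.8333)·(-2.8333) + (1.1667)·(1.1667) + (-0.8333)·(-0.8333) + (-1.8333)·(-1.8333) + (1.1667)·(1.1667) + (3.1667)·(3.1667)) / 5 = 24.8333/5 = 4.9667
  S[V,W] = ((-2.8333)·(1) + (1.1667)·(4) + (-0.8333)·(-2) + (-1.8333)·(2) + (1.1667)·(-3) + (3.1667)·(-2)) / 5 = -10/5 = -2
  S[W,W] = ((1)·(1) + (4)·(4) + (-2)·(-2) + (2)·(2) + (-3)·(-3) + (-2)·(-2)) / 5 = 38/5 = 7.6

S is symmetric (S[j,i] = S[i,j]). Assembling:

S = [[3.8667, -0.7333, 0.8],
 [-0.7333, 4.9667, -2],
 [0.8, -2, 7.6]]


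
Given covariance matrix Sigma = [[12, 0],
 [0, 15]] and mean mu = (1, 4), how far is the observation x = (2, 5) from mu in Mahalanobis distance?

Step 1 — centre the observation: (x - mu) = (1, 1).

Step 2 — invert Sigma. det(Sigma) = 12·15 - (0)² = 180.
  Sigma^{-1} = (1/det) · [[d, -b], [-b, a]] = [[0.0833, 0],
 [0, 0.0667]].

Step 3 — form the quadratic (x - mu)^T · Sigma^{-1} · (x - mu):
  Sigma^{-1} · (x - mu) = (0.0833, 0.0667).
  (x - mu)^T · [Sigma^{-1} · (x - mu)] = (1)·(0.0833) + (1)·(0.0667) = 0.15.

Step 4 — take square root: d = √(0.15) ≈ 0.3873.

d(x, mu) = √(0.15) ≈ 0.3873


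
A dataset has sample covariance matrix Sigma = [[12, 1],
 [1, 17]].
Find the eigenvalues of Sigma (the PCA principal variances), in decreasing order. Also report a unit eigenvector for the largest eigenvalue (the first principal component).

Step 1 — characteristic polynomial of 2×2 Sigma:
  det(Sigma - λI) = λ² - trace · λ + det = 0.
  trace = 12 + 17 = 29, det = 12·17 - (1)² = 203.
Step 2 — discriminant:
  Δ = trace² - 4·det = 841 - 812 = 29.
Step 3 — eigenvalues:
  λ = (trace ± √Δ)/2 = (29 ± 5.3852)/2,
  λ_1 = 17.1926,  λ_2 = 11.8074.

Step 4 — unit eigenvector for λ_1: solve (Sigma - λ_1 I)v = 0. First row:
  (12 - 17.1926)·v_x + (1)·v_y = 0, i.e. (-5.1926)·v_x + (1)·v_y = 0,
  so v ∝ (b, λ_1 - a) = (1, 5.1926) = u.
  ||u|| = √((1)² + (5.1926)²) = √(27.9629) ≈ 5.288,
  v_1 = u/||u|| ≈ (0.1891, 0.982) (||v_1|| = 1).

λ_1 = 17.1926,  λ_2 = 11.8074;  v_1 ≈ (0.1891, 0.982)


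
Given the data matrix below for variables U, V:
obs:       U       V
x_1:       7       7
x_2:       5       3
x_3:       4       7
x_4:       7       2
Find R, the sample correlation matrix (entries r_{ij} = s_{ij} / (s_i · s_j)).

Step 1 — column means:
  mean(U) = (7 + 5 + 4 + 7) / 4 = 23/4 = 5.75
  mean(V) = (7 + 3 + 7 + 2) / 4 = 19/4 = 4.75

Step 2 — sample variances and covariances s[i,j] = (1/(n-1)) · Σ_k (x_{k,i} - mean_i) · (x_{k,j} - mean_j), with n-1 = 3:
  s[U,U] = ((1.25)·(1.25) + (-0.75)·(-0.75) + (-1.75)·(-1.75) + (1.25)·(1.25)) / 3 = 6.75/3 = 2.25
  s[U,V] = ((1.25)·(2.25) + (-0.75)·(-1.75) + (-1.75)·(2.25) + (1.25)·(-2.75)) / 3 = -3.25/3 = -1.0833
  s[V,V] = ((2.25)·(2.25) + (-1.75)·(-1.75) + (2.25)·(2.25) + (-2.75)·(-2.75)) / 3 = 20.75/3 = 6.9167
  Sample standard deviations s_i = √(s[i,i]):
  s(U) = √(2.25) = 1.5
  s(V) = √(6.9167) = 2.63

Step 3 — r_{ij} = s_{ij} / (s_i · s_j):
  r[U,U] = 1 (diagonal).
  r[U,V] = -1.0833 / (1.5 · 2.63) = -1.0833 / 3.9449 = -0.2746
  r[V,V] = 1 (diagonal).

R is symmetric with unit diagonal. Assembling:

R = [[1, -0.2746],
 [-0.2746, 1]]


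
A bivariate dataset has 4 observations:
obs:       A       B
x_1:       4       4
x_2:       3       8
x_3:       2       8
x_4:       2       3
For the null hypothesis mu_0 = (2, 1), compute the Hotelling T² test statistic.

Step 1 — sample mean vector:
  mean(A) = (4 + 3 + 2 + 2) / 4 = 11/4 = 2.75
  mean(B) = (4 + 8 + 8 + 3) / 4 = 23/4 = 5.75
  x̄ = (2.75, 5.75),  deviation x̄ - mu_0 = (2.75, 5.75) - (2, 1) = (0.75, 4.75).

Step 2 — sample covariance matrix, S[i,j] = (1/(n-1)) · Σ_k (x_{k,i} - mean_i) · (x_{k,j} - mean_j), divisor n-1 = 3:
  S[A,A] = ((1.25)·(1.25) + (0.25)·(0.25) + (-0.75)·(-0.75) + (-0.75)·(-0.75)) / 3 = 2.75/3 = 0.9167
  S[A,B] = ((1.25)·(-1.75) + (0.25)·(2.25) + (-0.75)·(2.25) + (-0.75)·(-2.75)) / 3 = -1.25/3 = -0.4167
  S[B,B] = ((-1.75)·(-1.75) + (2.25)·(2.25) + (2.25)·(2.25) + (-2.75)·(-2.75)) / 3 = 20.75/3 = 6.9167
  S = [[0.9167, -0.4167],
 [-0.4167, 6.9167]].

Step 3 — invert S. det(S) = 0.9167·6.9167 - (-0.4167)² = 6.1667.
  S^{-1} = (1/det) · [[d, -b], [-b, a]] = [[1.1216, 0.0676],
 [0.0676, 0.1486]].

Step 4 — quadratic form (x̄ - mu_0)^T · S^{-1} · (x̄ - mu_0):
  S^{-1} · (x̄ - mu_0) = (1.1622, 0.7568),
  (x̄ - mu_0)^T · [...] = (0.75)·(1.1622) + (4.75)·(0.7568) = 4.4662.

Step 5 — scale by n: T² = 4 · 4.4662 = 17.8649.

T² ≈ 17.8649


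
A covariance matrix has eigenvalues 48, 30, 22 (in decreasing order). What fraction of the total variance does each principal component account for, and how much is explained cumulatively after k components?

Step 1 — total variance = trace(Sigma) = Σ λ_i = 48 + 30 + 22 = 100.

Step 2 — fraction explained by component i = λ_i / Σ λ:
  PC1: 48/100 = 0.48
  PC2: 30/100 = 0.3
  PC3: 22/100 = 0.22

Step 3 — cumulative fraction after k components = (λ_1 + ... + λ_k) / Σ λ:
  k = 1: 48/100 = 0.48
  k = 2: (48 + 30)/100 = 78/100 = 0.78
  k = 3: (48 + 30 + 22)/100 = 100/100 = 1

Summary (fraction, with percent):

explained: PC1 0.48 (48%), PC2 0.3 (30%), PC3 0.22 (22%);  cumulative: 0.48, 0.78, 1


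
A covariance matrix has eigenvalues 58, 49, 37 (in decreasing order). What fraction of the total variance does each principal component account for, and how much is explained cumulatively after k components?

Step 1 — total variance = trace(Sigma) = Σ λ_i = 58 + 49 + 37 = 144.

Step 2 — fraction explained by component i = λ_i / Σ λ:
  PC1: 58/144 = 0.4028
  PC2: 49/144 = 0.3403
  PC3: 37/144 = 0.2569

Step 3 — cumulative fraction after k components = (λ_1 + ... + λ_k) / Σ λ:
  k = 1: 58/144 = 0.4028
  k = 2: (58 + 49)/144 = 107/144 = 0.7431
  k = 3: (58 + 49 + 37)/144 = 144/144 = 1

Summary (fraction, with percent):

explained: PC1 0.4028 (40.28%), PC2 0.3403 (34.03%), PC3 0.2569 (25.69%);  cumulative: 0.4028, 0.7431, 1


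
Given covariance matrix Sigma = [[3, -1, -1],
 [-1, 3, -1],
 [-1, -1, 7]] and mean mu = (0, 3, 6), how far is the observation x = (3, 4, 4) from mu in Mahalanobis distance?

Step 1 — centre the observation: (x - mu) = (3, 1, -2).

Step 2 — invert Sigma (cofactor / det for 3×3, or solve directly):
  Sigma^{-1} = [[0.4167, 0.1667, 0.0833],
 [0.1667, 0.4167, 0.0833],
 [0.0833, 0.0833, 0.1667]].

Step 3 — form the quadratic (x - mu)^T · Sigma^{-1} · (x - mu):
  Sigma^{-1} · (x - mu) = (1.25, 0.75, 0).
  (x - mu)^T · [Sigma^{-1} · (x - mu)] = (3)·(1.25) + (1)·(0.75) + (-2)·(0) = 4.5.

Step 4 — take square root: d = √(4.5) ≈ 2.1213.

d(x, mu) = √(4.5) ≈ 2.1213


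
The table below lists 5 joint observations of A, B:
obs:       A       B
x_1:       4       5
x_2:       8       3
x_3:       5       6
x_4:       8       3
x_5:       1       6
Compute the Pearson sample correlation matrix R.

Step 1 — column means:
  mean(A) = (4 + 8 + 5 + 8 + 1) / 5 = 26/5 = 5.2
  mean(B) = (5 + 3 + 6 + 3 + 6) / 5 = 23/5 = 4.6

Step 2 — sample variances and covariances s[i,j] = (1/(n-1)) · Σ_k (x_{k,i} - mean_i) · (x_{k,j} - mean_j), with n-1 = 4:
  s[A,A] = ((-1.2)·(-1.2) + (2.8)·(2.8) + (-0.2)·(-0.2) + (2.8)·(2.8) + (-4.2)·(-4.2)) / 4 = 34.8/4 = 8.7
  s[A,B] = ((-1.2)·(0.4) + (2.8)·(-1.6) + (-0.2)·(1.4) + (2.8)·(-1.6) + (-4.2)·(1.4)) / 4 = -15.6/4 = -3.9
  s[B,B] = ((0.4)·(0.4) + (-1.6)·(-1.6) + (1.4)·(1.4) + (-1.6)·(-1.6) + (1.4)·(1.4)) / 4 = 9.2/4 = 2.3
  Sample standard deviations s_i = √(s[i,i]):
  s(A) = √(8.7) = 2.9496
  s(B) = √(2.3) = 1.5166

Step 3 — r_{ij} = s_{ij} / (s_i · s_j):
  r[A,A] = 1 (diagonal).
  r[A,B] = -3.9 / (2.9496 · 1.5166) = -3.9 / 4.4733 = -0.8718
  r[B,B] = 1 (diagonal).

R is symmetric with unit diagonal. Assembling:

R = [[1, -0.8718],
 [-0.8718, 1]]


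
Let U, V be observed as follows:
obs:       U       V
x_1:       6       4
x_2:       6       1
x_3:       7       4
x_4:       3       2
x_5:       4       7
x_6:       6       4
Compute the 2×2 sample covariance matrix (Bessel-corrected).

Step 1 — column means:
  mean(U) = (6 + 6 + 7 + 3 + 4 + 6) / 6 = 32/6 = 5.3333
  mean(V) = (4 + 1 + 4 + 2 + 7 + 4) / 6 = 22/6 = 3.6667

Step 2 — sample covariance S[i,j] = (1/(n-1)) · Σ_k (x_{k,i} - mean_i) · (x_{k,j} - mean_j), with n-1 = 5.
  S[U,U] = ((0.6667)·(0.6667) + (0.6667)·(0.6667) + (1.6667)·(1.6667) + (-2.3333)·(-2.3333) + (-1.3333)·(-1.3333) + (0.6667)·(0.6667)) / 5 = 11.3333/5 = 2.2667
  S[U,V] = ((0.6667)·(0.3333) + (0.6667)·(-2.6667) + (1.6667)·(0.3333) + (-2.3333)·(-1.6667) + (-1.3333)·(3.3333) + (0.6667)·(0.3333)) / 5 = -1.3333/5 = -0.2667
  S[V,V] = ((0.3333)·(0.3333) + (-2.6667)·(-2.6667) + (0.3333)·(0.3333) + (-1.6667)·(-1.6667) + (3.3333)·(3.3333) + (0.3333)·(0.3333)) / 5 = 21.3333/5 = 4.2667

S is symmetric (S[j,i] = S[i,j]). Assembling:

S = [[2.2667, -0.2667],
 [-0.2667, 4.2667]]


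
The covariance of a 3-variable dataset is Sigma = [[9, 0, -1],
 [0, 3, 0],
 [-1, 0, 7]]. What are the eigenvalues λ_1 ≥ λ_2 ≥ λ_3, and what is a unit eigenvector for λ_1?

Step 1 — characteristic polynomial p(λ) = det(λI - Sigma) = λ³ - tr·λ² + c_1·λ - det, where tr = trace, c_1 = sum of the principal 2×2 minors, det = det(Sigma):
  tr = 9 + 3 + 7 = 19,
  c_1 = (9·3 - (0)²) + (9·7 - (-1)²) + (3·7 - (0)²) = 27 + 62 + 21 = 110,
  det = 9·(3·7 - (0)²) - (0)·((0)·7 - (0)·(-1)) + (-1)·((0)·(0) - 3·(-1)) = 9·(21) - (0)·(0) + (-1)·(3) = 186.
  So p(λ) = λ³ - 19λ² + 110λ - 186.
Step 2 — look for an integer root (rational root theorem: any rational root is an integer divisor of 186). Testing λ = 3:
  p(3) = 27 - 171 + 330 - 186 = 0  ✓
  Dividing out (λ - 3): p(λ) = (λ - 3)(λ² - 16λ + 62).
Step 3 — remaining eigenvalues from the quadratic λ² - 16λ + 62 = 0:
  Δ = 16² - 4·62 = 256 - 248 = 8,  λ = (16 ± √8)/2 = (16 ± 2.8284)/2 ≈ 9.4142 or 6.5858.
  Sorted: λ_1 = 9.4142,  λ_2 = 6.5858,  λ_3 = 3  (check: sum = 19 = tr ✓).

Step 4 — unit eigenvector for λ_1 ≈ 9.4142: v spans the null space of (Sigma - λ_1 I), whose rows are
  r_1 = (-0.4142, 0, -1),  r_2 = (0, -6.4142, 0),  r_3 = (-1, 0, -2.4142).
  v is orthogonal to every row, so take v ∝ r_1 × r_2 = ((0)·(0) - (-1)·(-6.4142), (-1)·(0) - (-0.4142)·(0), (-0.4142)·(-6.4142) - (0)·(0)) ≈ (-6.4142, 0, 2.6569).
  Rescale (multiply by -1 so the first nonzero entry is positive): u = (6.4142, 0, -2.6569).
  ||u|| = √((6.4142)² + (0)² + (-2.6569)²) = √(48.201) ≈ 6.9427,  v_1 = u/||u|| ≈ (0.9239, 0, -0.3827) (||v_1|| = 1).

λ_1 = 9.4142,  λ_2 = 6.5858,  λ_3 = 3;  v_1 ≈ (0.9239, 0, -0.3827)


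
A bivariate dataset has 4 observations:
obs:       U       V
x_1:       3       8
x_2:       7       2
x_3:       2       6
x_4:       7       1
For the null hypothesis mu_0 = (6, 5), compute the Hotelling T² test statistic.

Step 1 — sample mean vector:
  mean(U) = (3 + 7 + 2 + 7) / 4 = 19/4 = 4.75
  mean(V) = (8 + 2 + 6 + 1) / 4 = 17/4 = 4.25
  x̄ = (4.75, 4.25),  deviation x̄ - mu_0 = (4.75, 4.25) - (6, 5) = (-1.25, -0.75).

Step 2 — sample covariance matrix, S[i,j] = (1/(n-1)) · Σ_k (x_{k,i} - mean_i) · (x_{k,j} - mean_j), divisor n-1 = 3:
  S[U,U] = ((-1.75)·(-1.75) + (2.25)·(2.25) + (-2.75)·(-2.75) + (2.25)·(2.25)) / 3 = 20.75/3 = 6.9167
  S[U,V] = ((-1.75)·(3.75) + (2.25)·(-2.25) + (-2.75)·(1.75) + (2.25)·(-3.25)) / 3 = -23.75/3 = -7.9167
  S[V,V] = ((3.75)·(3.75) + (-2.25)·(-2.25) + (1.75)·(1.75) + (-3.25)·(-3.25)) / 3 = 32.75/3 = 10.9167
  S = [[6.9167, -7.9167],
 [-7.9167, 10.9167]].

Step 3 — invert S. det(S) = 6.9167·10.9167 - (-7.9167)² = 12.8333.
  S^{-1} = (1/det) · [[d, -b], [-b, a]] = [[0.8506, 0.6169],
 [0.6169, 0.539]].

Step 4 — quadratic form (x̄ - mu_0)^T · S^{-1} · (x̄ - mu_0):
  S^{-1} · (x̄ - mu_0) = (-1.526, -1.1753),
  (x̄ - mu_0)^T · [...] = (-1.25)·(-1.526) + (-0.75)·(-1.1753) = 2.789.

Step 5 — scale by n: T² = 4 · 2.789 = 11.1558.

T² ≈ 11.1558


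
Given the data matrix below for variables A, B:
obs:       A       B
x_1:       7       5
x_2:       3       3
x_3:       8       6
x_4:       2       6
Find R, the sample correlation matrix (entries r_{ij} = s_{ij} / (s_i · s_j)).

Step 1 — column means:
  mean(A) = (7 + 3 + 8 + 2) / 4 = 20/4 = 5
  mean(B) = (5 + 3 + 6 + 6) / 4 = 20/4 = 5

Step 2 — sample variances and covariances s[i,j] = (1/(n-1)) · Σ_k (x_{k,i} - mean_i) · (x_{k,j} - mean_j), with n-1 = 3:
  s[A,A] = ((2)·(2) + (-2)·(-2) + (3)·(3) + (-3)·(-3)) / 3 = 26/3 = 8.6667
  s[A,B] = ((2)·(0) + (-2)·(-2) + (3)·(1) + (-3)·(1)) / 3 = 4/3 = 1.3333
  s[B,B] = ((0)·(0) + (-2)·(-2) + (1)·(1) + (1)·(1)) / 3 = 6/3 = 2
  Sample standard deviations s_i = √(s[i,i]):
  s(A) = √(8.6667) = 2.9439
  s(B) = √(2) = 1.4142

Step 3 — r_{ij} = s_{ij} / (s_i · s_j):
  r[A,A] = 1 (diagonal).
  r[A,B] = 1.3333 / (2.9439 · 1.4142) = 1.3333 / 4.1633 = 0.3203
  r[B,B] = 1 (diagonal).

R is symmetric with unit diagonal. Assembling:

R = [[1, 0.3203],
 [0.3203, 1]]


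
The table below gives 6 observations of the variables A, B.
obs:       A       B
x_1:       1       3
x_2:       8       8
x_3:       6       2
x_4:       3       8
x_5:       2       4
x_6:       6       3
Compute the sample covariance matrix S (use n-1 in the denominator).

Step 1 — column means:
  mean(A) = (1 + 8 + 6 + 3 + 2 + 6) / 6 = 26/6 = 4.3333
  mean(B) = (3 + 8 + 2 + 8 + 4 + 3) / 6 = 28/6 = 4.6667

Step 2 — sample covariance S[i,j] = (1/(n-1)) · Σ_k (x_{k,i} - mean_i) · (x_{k,j} - mean_j), with n-1 = 5.
  S[A,A] = ((-3.3333)·(-3.3333) + (3.6667)·(3.6667) + (1.6667)·(1.6667) + (-1.3333)·(-1.3333) + (-2.3333)·(-2.3333) + (1.6667)·(1.6667)) / 5 = 37.3333/5 = 7.4667
  S[A,B] = ((-3.3333)·(-1.6667) + (3.6667)·(3.3333) + (1.6667)·(-2.6667) + (-1.3333)·(3.3333) + (-2.3333)·(-0.6667) + (1.6667)·(-1.6667)) / 5 = 7.6667/5 = 1.5333
  S[B,B] = ((-1.6667)·(-1.6667) + (3.3333)·(3.3333) + (-2.6667)·(-2.6667) + (3.3333)·(3.3333) + (-0.6667)·(-0.6667) + (-1.6667)·(-1.6667)) / 5 = 35.3333/5 = 7.0667

S is symmetric (S[j,i] = S[i,j]). Assembling:

S = [[7.4667, 1.5333],
 [1.5333, 7.0667]]
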